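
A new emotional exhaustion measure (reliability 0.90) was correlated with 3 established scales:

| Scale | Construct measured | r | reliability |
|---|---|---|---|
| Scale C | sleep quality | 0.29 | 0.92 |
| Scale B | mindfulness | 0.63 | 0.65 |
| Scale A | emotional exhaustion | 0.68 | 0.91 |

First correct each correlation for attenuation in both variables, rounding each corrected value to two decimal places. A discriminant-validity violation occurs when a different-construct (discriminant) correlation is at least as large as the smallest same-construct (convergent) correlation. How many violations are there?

Disattenuated r (r / √(r_scale · r_new)):
  Scale C (disc): 0.29 / √(0.92·0.90) = 0.32
  Scale B (disc): 0.63 / √(0.65·0.90) = 0.82
  Scale A (conv): 0.68 / √(0.91·0.90) = 0.75
Smallest convergent = 0.75. Discriminant values: 0.32, 0.82; count ≥ 0.75 → 1.

1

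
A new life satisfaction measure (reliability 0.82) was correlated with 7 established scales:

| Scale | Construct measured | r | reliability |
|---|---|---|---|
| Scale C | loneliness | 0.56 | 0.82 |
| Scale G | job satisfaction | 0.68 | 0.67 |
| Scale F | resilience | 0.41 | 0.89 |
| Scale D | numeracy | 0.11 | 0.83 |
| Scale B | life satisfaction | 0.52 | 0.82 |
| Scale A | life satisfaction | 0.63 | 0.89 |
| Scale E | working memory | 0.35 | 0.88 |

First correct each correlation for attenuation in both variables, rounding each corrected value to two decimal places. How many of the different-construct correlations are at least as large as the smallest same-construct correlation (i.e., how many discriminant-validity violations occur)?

2

Disattenuated r (r / √(r_scale · r_new)):
  Scale C (disc): 0.56 / √(0.82·0.82) = 0.68
  Scale G (disc): 0.68 / √(0.67·0.82) = 0.92
  Scale F (disc): 0.41 / √(0.89·0.82) = 0.48
  Scale D (disc): 0.11 / √(0.83·0.82) = 0.13
  Scale B (conv): 0.52 / √(0.82·0.82) = 0.63
  Scale A (conv): 0.63 / √(0.89·0.82) = 0.74
  Scale E (disc): 0.35 / √(0.88·0.82) = 0.41
Smallest convergent = 0.63. Discriminant values: 0.68, 0.92, 0.48, 0.13, 0.41; count ≥ 0.63 → 2.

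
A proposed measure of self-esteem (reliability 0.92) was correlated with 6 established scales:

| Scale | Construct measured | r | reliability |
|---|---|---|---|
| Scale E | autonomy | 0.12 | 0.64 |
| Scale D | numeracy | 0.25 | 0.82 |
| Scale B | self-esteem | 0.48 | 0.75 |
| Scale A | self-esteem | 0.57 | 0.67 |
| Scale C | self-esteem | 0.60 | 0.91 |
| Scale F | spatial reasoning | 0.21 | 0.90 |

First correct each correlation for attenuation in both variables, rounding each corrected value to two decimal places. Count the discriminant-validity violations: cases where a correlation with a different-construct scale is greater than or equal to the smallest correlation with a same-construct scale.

0

Disattenuated r (r / √(r_scale · r_new)):
  Scale E (disc): 0.12 / √(0.64·0.92) = 0.16
  Scale D (disc): 0.25 / √(0.82·0.92) = 0.29
  Scale B (conv): 0.48 / √(0.75·0.92) = 0.58
  Scale A (conv): 0.57 / √(0.67·0.92) = 0.73
  Scale C (conv): 0.60 / √(0.91·0.92) = 0.66
  Scale F (disc): 0.21 / √(0.90·0.92) = 0.23
Smallest convergent = 0.58. Discriminant values: 0.16, 0.29, 0.23; count ≥ 0.58 → 0.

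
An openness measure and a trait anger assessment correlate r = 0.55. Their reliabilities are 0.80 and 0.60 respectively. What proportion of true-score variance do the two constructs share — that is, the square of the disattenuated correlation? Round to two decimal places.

Disattenuated r = 0.55 / √(0.80 × 0.60) = 0.55 / 0.6928 = 0.7939.
Shared true-score variance = 0.7939² = 0.6303 ≈ 0.63.

0.63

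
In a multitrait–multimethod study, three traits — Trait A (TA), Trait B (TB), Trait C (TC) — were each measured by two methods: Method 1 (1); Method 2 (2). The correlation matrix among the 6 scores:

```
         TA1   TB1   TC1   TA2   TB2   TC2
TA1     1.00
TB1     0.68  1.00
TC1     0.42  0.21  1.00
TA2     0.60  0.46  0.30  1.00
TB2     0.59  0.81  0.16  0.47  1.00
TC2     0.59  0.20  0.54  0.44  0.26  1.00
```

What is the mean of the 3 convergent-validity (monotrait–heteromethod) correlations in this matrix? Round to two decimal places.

0.65

Convergent values: 0.60, 0.81, 0.54; mean = 1.95/3 = 0.65.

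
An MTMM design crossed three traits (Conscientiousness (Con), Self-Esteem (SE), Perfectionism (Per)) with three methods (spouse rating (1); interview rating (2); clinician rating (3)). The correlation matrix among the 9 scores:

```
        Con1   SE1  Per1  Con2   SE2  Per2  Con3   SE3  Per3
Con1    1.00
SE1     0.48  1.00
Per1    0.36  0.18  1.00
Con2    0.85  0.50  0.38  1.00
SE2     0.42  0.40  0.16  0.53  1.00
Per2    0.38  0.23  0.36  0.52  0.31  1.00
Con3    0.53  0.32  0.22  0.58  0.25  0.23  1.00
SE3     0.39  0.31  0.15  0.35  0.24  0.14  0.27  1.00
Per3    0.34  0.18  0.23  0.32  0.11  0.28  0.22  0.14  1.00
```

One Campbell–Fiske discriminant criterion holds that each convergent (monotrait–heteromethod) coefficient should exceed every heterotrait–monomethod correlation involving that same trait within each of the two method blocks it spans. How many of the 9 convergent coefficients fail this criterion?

Each convergent coefficient versus the relevant comparison correlations:
Con (methods 1·2): 0.85 vs {0.48, 0.53, 0.36, 0.52} → pass.
Con (methods 1·3): 0.53 vs {0.48, 0.27, 0.36, 0.22} → pass.
Con (methods 2·3): 0.58 vs {0.53, 0.27, 0.52, 0.22} → pass.
SE (methods 1·2): 0.40 vs {0.48, 0.53, 0.18, 0.31} → fail.
SE (methods 1·3): 0.31 vs {0.48, 0.27, 0.18, 0.14} → fail.
SE (methods 2·3): 0.24 vs {0.53, 0.27, 0.31, 0.14} → fail.
Per (methods 1·2): 0.36 vs {0.36, 0.52, 0.18, 0.31} → fail.
Per (methods 1·3): 0.23 vs {0.36, 0.22, 0.18, 0.14} → fail.
Per (methods 2·3): 0.28 vs {0.52, 0.22, 0.31, 0.14} → fail.
6 of 9 fail.

6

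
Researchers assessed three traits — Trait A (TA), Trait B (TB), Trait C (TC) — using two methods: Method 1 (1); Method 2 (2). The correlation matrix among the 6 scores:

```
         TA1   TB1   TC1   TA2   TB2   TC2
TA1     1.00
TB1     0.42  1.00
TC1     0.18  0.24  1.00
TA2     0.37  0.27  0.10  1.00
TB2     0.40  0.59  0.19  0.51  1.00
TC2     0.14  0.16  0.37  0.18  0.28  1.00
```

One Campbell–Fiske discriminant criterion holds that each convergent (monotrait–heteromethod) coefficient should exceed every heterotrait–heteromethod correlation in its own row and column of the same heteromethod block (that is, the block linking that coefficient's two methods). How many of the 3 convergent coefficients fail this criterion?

Convergent coefficients and their comparison sets:
TA (methods 1·2): 0.37 vs {0.40, 0.27, 0.14, 0.10} → fail.
TB (methods 1·2): 0.59 vs {0.27, 0.40, 0.16, 0.19} → pass.
TC (methods 1·2): 0.37 vs {0.10, 0.14, 0.19, 0.16} → pass.
1 of 3 fail.

1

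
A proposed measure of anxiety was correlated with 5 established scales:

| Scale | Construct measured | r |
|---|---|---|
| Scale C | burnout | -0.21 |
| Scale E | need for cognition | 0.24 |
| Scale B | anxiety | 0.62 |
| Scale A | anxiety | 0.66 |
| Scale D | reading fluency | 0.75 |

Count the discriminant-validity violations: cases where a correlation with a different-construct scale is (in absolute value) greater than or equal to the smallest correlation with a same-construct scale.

Convergent (same construct = anxiety): Scale B, Scale A.
Smallest convergent = 0.62. Discriminant |r|: 0.21, 0.24, 0.75; count ≥ 0.62 → 1.

1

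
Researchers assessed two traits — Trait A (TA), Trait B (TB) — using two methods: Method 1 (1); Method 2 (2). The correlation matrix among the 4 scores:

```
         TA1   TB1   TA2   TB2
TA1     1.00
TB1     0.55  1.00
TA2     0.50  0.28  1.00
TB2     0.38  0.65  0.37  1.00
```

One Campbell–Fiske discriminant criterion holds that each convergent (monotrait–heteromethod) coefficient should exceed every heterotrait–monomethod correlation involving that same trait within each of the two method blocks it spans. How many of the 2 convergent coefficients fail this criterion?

Each convergent coefficient versus the relevant comparison correlations:
TA (methods 1·2): 0.50 vs {0.55, 0.37} → fail.
TB (methods 1·2): 0.65 vs {0.55, 0.37} → pass.
1 of 2 fail.

1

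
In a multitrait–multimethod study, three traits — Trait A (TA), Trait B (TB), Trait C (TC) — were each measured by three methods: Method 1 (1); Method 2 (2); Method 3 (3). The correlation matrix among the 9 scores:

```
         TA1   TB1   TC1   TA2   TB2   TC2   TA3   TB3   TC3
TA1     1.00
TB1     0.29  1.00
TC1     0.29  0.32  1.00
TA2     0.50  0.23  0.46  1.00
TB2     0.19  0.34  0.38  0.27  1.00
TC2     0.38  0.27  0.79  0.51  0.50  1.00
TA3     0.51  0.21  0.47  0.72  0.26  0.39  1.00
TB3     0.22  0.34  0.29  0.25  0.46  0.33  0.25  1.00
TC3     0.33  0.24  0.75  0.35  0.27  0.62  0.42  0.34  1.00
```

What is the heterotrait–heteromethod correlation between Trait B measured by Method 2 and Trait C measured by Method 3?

Different traits and methods: r(TB2, TC3) = 0.27.

0.27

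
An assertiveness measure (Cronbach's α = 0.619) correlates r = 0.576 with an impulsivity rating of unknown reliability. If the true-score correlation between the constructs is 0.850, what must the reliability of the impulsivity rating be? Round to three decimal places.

0.742

r_true = r_obs / √(r_xx · r_yy) ⇒ 0.850 = 0.576 / √(0.619 · r_yy).
√(0.619 · r_yy) = 0.576 / 0.850 = 0.6776; 0.619 · r_yy = 0.4591; r_yy = 0.4591 / 0.619 ≈ 0.742.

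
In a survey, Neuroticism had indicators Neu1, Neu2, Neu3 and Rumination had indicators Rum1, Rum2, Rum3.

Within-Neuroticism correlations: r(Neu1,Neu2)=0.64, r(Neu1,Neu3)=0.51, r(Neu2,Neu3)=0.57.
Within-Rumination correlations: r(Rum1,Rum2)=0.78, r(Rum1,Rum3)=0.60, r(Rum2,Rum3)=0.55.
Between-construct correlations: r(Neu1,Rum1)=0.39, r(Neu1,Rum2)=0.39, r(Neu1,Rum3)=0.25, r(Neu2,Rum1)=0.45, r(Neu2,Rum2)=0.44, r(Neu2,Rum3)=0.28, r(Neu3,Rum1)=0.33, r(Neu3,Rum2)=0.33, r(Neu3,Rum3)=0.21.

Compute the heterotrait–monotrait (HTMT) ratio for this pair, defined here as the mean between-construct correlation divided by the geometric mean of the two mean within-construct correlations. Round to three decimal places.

Between-construct mean = 3.07/9 = 0.3411.
Mean within-Neu = 1.72/3 = 0.5733; mean within-Rum = 1.93/3 = 0.6433.
Geometric mean = √(0.5733 × 0.6433) = 0.6073.
HTMT = 0.3411 / 0.6073 = 0.562.

0.562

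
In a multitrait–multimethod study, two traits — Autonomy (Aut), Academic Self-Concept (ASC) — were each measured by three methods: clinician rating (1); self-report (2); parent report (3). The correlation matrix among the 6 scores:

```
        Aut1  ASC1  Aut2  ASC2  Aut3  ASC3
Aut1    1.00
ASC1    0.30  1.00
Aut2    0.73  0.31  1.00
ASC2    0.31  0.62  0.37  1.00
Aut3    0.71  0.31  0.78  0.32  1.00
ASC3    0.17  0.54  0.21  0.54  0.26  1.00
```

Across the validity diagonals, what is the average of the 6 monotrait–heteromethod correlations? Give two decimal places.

0.65

Convergent values: 0.73, 0.71, 0.78, 0.62, 0.54, 0.54; mean = 3.92/6 = 0.65.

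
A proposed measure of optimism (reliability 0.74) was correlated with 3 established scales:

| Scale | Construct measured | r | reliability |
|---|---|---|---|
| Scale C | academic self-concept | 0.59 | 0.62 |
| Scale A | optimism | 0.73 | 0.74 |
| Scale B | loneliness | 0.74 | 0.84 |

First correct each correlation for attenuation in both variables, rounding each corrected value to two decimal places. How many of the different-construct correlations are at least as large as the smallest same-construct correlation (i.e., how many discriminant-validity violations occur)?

Disattenuated r (r / √(r_scale · r_new)):
  Scale C (disc): 0.59 / √(0.62·0.74) = 0.87
  Scale A (conv): 0.73 / √(0.74·0.74) = 0.99
  Scale B (disc): 0.74 / √(0.84·0.74) = 0.94
Smallest convergent = 0.99. Discriminant values: 0.87, 0.94; count ≥ 0.99 → 0.

0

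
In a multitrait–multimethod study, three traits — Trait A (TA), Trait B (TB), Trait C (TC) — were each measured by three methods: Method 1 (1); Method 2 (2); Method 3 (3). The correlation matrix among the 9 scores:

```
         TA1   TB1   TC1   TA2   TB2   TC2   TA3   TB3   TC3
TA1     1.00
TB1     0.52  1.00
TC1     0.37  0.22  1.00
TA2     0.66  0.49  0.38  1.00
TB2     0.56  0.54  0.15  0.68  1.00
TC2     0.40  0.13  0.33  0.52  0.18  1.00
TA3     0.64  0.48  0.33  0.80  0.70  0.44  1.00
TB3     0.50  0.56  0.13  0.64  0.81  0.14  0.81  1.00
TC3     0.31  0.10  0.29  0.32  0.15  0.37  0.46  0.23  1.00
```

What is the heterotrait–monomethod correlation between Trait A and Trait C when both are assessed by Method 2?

0.52

Different traits, same method: r(TA2, TC2) = 0.52.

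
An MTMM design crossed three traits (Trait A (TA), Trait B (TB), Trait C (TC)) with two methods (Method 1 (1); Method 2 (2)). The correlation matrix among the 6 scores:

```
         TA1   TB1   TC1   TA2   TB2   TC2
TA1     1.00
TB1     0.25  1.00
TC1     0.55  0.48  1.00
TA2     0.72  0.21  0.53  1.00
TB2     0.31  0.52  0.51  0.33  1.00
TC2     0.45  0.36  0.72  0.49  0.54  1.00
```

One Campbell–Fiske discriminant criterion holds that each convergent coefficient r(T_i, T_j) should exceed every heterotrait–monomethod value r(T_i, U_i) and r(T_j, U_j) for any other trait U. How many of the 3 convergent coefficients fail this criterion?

Checking each validity diagonal entry against its comparison values:
TA (methods 1·2): 0.72 vs {0.25, 0.33, 0.55, 0.49} → pass.
TB (methods 1·2): 0.52 vs {0.25, 0.33, 0.48, 0.54} → fail.
TC (methods 1·2): 0.72 vs {0.55, 0.49, 0.48, 0.54} → pass.
1 of 3 fail.

1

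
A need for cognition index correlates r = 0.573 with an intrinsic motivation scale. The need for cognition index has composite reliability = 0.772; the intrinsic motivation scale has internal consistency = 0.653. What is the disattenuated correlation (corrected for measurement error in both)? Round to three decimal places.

0.807

r_true = r_obs / √(r_xx · r_yy) = 0.573 / √(0.772 × 0.653) = 0.573 / √0.504116 = 0.573 / 0.7100 ≈ 0.807.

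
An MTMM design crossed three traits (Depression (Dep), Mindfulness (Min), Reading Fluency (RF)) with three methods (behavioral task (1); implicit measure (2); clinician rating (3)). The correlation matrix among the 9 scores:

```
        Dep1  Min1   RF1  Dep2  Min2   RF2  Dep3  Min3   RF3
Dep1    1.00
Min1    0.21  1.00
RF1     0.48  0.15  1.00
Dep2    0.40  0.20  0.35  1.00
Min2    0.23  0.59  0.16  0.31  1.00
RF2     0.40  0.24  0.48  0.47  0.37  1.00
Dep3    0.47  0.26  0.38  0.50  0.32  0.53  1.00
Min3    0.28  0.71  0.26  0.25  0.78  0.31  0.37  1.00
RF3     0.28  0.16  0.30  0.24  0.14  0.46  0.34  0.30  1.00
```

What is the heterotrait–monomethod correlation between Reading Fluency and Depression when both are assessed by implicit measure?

Different traits, same method: r(RF2, Dep2) = 0.47.

0.47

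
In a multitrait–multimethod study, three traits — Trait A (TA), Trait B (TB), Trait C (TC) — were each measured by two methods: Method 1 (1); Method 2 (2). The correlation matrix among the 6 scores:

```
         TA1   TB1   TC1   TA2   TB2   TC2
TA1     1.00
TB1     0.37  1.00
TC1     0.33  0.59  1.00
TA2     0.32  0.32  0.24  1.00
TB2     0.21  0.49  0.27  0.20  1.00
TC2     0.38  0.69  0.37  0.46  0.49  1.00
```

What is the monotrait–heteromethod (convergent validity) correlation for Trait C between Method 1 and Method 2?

0.37

Same trait (TC), different methods: r(TC1, TC2) = 0.37.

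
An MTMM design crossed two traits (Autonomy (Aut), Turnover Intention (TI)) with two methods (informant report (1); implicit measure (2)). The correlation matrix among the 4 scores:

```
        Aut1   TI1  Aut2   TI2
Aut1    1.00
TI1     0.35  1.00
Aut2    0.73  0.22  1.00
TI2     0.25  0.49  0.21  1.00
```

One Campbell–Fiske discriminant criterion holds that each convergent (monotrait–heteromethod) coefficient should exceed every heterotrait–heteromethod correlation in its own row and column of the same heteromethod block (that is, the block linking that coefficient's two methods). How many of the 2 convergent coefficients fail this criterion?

0

Each convergent coefficient versus the relevant comparison correlations:
Aut (methods 1·2): 0.73 vs {0.25, 0.22} → pass.
TI (methods 1·2): 0.49 vs {0.22, 0.25} → pass.
0 of 2 fail.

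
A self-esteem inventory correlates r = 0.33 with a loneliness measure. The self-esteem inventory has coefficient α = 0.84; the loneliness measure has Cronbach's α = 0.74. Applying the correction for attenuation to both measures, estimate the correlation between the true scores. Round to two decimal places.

r_true = r_obs / √(r_xx · r_yy) = 0.33 / √(0.84 × 0.74) = 0.33 / √0.6216 = 0.33 / 0.7884 ≈ 0.42.

0.42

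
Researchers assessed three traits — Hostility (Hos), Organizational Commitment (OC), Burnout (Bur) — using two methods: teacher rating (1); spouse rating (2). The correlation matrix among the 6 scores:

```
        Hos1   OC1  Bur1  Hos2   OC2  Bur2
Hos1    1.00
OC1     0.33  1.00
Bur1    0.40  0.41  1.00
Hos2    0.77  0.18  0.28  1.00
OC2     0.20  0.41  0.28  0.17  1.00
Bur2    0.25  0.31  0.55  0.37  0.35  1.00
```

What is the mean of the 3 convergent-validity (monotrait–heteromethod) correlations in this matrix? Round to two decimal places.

Convergent values: 0.77, 0.41, 0.55; mean = 1.73/3 = 0.58.

0.58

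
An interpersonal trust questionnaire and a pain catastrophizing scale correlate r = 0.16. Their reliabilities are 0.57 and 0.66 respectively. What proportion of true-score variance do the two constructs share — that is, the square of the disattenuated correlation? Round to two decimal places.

0.07

Disattenuated r = 0.16 / √(0.57 × 0.66) = 0.16 / 0.6134 = 0.2608.
Shared true-score variance = 0.2608² = 0.0680 ≈ 0.07.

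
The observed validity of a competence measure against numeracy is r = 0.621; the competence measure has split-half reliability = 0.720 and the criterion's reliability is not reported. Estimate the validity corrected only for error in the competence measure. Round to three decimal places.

Single correction: r_c = r_obs / √r_xx = 0.621 / √0.720 = 0.621 / 0.8485 ≈ 0.732.

0.732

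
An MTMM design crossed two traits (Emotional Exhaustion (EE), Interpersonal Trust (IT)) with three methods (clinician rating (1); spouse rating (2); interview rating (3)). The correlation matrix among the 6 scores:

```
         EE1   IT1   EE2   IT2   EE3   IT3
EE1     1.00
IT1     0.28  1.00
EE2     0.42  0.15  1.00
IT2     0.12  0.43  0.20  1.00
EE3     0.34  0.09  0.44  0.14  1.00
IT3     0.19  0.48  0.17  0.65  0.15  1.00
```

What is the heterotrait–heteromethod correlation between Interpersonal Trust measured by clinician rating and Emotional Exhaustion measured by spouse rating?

Different traits and methods: r(IT1, EE2) = 0.15.

0.15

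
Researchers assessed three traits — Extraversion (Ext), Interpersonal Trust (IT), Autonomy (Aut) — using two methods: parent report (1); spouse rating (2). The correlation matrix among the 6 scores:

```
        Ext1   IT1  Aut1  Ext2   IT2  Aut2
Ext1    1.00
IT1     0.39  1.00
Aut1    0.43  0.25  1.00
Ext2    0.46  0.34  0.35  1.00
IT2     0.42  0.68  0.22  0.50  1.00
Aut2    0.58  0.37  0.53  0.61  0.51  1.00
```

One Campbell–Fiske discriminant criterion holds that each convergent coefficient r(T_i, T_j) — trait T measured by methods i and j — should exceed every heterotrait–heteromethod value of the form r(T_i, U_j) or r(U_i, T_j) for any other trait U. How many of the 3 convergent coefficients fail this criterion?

Checking each validity diagonal entry against its comparison values:
Ext (methods 1·2): 0.46 vs {0.42, 0.34, 0.58, 0.35} → fail.
IT (methods 1·2): 0.68 vs {0.34, 0.42, 0.37, 0.22} → pass.
Aut (methods 1·2): 0.53 vs {0.35, 0.58, 0.22, 0.37} → fail.
2 of 3 fail.

2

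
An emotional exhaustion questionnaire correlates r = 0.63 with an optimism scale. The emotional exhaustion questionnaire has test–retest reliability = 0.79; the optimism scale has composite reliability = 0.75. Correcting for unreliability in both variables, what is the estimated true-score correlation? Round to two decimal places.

r_true = r_obs / √(r_xx · r_yy) = 0.63 / √(0.79 × 0.75) = 0.63 / √0.5925 = 0.63 / 0.7697 ≈ 0.82.

0.82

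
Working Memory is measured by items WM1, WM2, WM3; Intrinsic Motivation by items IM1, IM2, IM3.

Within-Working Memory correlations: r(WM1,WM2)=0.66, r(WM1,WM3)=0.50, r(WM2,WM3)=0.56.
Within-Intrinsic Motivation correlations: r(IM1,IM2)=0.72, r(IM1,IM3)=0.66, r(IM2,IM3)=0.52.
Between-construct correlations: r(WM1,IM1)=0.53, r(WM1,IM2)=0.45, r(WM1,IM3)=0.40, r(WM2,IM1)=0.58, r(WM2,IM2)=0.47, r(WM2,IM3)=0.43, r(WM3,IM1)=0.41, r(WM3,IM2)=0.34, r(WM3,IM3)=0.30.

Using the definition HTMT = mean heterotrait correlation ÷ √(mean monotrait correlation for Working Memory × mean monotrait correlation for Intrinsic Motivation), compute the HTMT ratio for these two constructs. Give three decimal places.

0.721

Between-construct mean = 3.91/9 = 0.4344.
Mean within-WM = 1.72/3 = 0.5733; mean within-IM = 1.90/3 = 0.6333.
Geometric mean = √(0.5733 × 0.6333) = 0.6026.
HTMT = 0.4344 / 0.6026 = 0.721.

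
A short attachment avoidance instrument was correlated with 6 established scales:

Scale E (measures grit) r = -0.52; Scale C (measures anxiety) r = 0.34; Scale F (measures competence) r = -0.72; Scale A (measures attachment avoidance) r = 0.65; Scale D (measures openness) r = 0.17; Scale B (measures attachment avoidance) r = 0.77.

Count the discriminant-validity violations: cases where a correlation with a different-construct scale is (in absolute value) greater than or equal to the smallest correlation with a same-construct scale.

Convergent (same construct = attachment avoidance): Scale A, Scale B.
Smallest convergent = 0.65. Discriminant |r|: 0.52, 0.34, 0.72, 0.17; count ≥ 0.65 → 1.

1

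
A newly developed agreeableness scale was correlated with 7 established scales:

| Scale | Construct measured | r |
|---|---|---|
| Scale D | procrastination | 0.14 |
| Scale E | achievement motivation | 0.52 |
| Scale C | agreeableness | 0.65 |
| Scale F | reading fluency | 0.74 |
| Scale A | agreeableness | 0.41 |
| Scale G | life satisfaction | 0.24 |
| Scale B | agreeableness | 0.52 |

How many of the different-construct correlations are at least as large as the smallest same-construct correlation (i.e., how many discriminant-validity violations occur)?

Convergent (same construct = agreeableness): Scale C, Scale A, Scale B.
Smallest convergent = 0.41. Discriminant values: 0.14, 0.52, 0.74, 0.24; count ≥ 0.41 → 2.

2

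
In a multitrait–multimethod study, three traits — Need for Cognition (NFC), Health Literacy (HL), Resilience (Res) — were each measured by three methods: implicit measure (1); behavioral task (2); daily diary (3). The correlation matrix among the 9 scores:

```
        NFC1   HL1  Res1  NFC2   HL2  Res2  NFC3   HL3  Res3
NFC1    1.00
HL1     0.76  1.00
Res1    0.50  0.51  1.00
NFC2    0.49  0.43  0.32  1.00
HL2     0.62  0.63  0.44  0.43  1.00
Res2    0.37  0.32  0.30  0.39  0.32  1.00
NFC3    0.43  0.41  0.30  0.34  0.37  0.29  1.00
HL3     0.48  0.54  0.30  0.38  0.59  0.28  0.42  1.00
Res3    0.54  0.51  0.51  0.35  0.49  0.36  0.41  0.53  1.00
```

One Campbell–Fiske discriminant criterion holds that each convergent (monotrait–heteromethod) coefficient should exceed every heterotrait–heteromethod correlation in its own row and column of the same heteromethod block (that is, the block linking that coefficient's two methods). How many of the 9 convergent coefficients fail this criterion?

Checking each validity diagonal entry against its comparison values:
NFC (methods 1·2): 0.49 vs {0.62, 0.43, 0.37, 0.32} → fail.
NFC (methods 1·3): 0.43 vs {0.48, 0.41, 0.54, 0.30} → fail.
NFC (methods 2·3): 0.34 vs {0.38, 0.37, 0.35, 0.29} → fail.
HL (methods 1·2): 0.63 vs {0.43, 0.62, 0.32, 0.44} → pass.
HL (methods 1·3): 0.54 vs {0.41, 0.48, 0.51, 0.30} → pass.
HL (methods 2·3): 0.59 vs {0.37, 0.38, 0.49, 0.28} → pass.
Res (methods 1·2): 0.30 vs {0.32, 0.37, 0.44, 0.32} → fail.
Res (methods 1·3): 0.51 vs {0.30, 0.54, 0.30, 0.51} → fail.
Res (methods 2·3): 0.36 vs {0.29, 0.35, 0.28, 0.49} → fail.
6 of 9 fail.

6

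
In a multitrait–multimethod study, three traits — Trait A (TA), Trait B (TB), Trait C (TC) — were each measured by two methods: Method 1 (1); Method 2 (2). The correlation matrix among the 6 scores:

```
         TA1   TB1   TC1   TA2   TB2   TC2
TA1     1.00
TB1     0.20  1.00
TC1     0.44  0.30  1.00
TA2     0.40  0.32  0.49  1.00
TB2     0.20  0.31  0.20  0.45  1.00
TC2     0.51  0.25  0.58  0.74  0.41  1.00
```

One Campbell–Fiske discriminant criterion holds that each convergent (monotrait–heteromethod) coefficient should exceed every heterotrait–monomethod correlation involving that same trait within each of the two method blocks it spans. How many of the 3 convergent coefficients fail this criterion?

Checking each validity diagonal entry against its comparison values:
TA (methods 1·2): 0.40 vs {0.20, 0.45, 0.44, 0.74} → fail.
TB (methods 1·2): 0.31 vs {0.20, 0.45, 0.30, 0.41} → fail.
TC (methods 1·2): 0.58 vs {0.44, 0.74, 0.30, 0.41} → fail.
3 of 3 fail.

3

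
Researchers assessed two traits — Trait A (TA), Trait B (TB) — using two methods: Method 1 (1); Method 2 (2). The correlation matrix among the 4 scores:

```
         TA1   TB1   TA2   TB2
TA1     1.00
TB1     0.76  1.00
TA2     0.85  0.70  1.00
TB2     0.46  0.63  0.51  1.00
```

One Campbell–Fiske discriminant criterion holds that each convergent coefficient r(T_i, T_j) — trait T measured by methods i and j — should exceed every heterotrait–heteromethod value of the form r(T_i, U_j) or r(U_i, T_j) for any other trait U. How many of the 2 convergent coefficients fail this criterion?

1

Each convergent coefficient versus the relevant comparison correlations:
TA (methods 1·2): 0.85 vs {0.46, 0.70} → pass.
TB (methods 1·2): 0.63 vs {0.70, 0.46} → fail.
1 of 2 fail.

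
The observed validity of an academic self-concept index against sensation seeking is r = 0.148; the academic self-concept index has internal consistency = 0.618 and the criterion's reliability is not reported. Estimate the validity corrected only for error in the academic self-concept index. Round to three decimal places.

Single correction: r_c = r_obs / √r_xx = 0.148 / √0.618 = 0.148 / 0.7861 ≈ 0.188.

0.188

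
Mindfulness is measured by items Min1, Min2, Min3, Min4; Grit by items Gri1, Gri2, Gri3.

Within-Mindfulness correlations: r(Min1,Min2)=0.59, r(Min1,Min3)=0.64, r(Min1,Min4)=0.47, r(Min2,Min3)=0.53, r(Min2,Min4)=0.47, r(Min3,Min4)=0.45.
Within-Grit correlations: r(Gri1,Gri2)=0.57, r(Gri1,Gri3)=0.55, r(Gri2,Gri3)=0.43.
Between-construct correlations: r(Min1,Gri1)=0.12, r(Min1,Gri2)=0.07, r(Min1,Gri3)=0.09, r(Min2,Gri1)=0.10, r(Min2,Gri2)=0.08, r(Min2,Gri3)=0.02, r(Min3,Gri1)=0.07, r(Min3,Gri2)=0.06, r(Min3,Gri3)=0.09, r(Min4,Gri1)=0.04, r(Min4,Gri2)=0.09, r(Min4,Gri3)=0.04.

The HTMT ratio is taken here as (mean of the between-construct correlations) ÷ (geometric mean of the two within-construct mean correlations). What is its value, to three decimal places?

Mean heterotrait r = 0.87/12 = 0.0725.
Mean within-Min = 3.15/6 = 0.5250; mean within-Gri = 1.55/3 = 0.5167.
Geometric mean = √(0.5250 × 0.5167) = 0.5208.
HTMT = 0.0725 / 0.5208 = 0.139.

0.139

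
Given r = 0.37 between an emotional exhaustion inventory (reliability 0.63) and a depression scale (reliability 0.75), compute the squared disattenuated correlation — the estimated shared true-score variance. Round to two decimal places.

Disattenuated r = 0.37 / √(0.63 × 0.75) = 0.37 / 0.6874 = 0.5383.
Shared true-score variance = 0.5383² = 0.2898 ≈ 0.29.

0.29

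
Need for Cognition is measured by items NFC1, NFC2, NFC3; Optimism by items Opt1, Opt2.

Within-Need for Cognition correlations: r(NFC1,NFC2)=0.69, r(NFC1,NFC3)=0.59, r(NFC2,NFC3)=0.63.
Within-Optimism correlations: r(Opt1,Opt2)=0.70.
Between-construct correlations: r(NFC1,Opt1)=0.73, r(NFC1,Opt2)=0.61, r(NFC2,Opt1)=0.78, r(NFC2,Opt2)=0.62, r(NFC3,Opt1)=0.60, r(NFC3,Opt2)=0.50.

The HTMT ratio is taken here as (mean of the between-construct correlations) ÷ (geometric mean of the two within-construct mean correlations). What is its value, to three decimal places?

Mean between = 3.84/6 = 0.6400.
Mean within-NFC = 1.91/3 = 0.6367; mean within-Opt = 0.70/1 = 0.7000.
Geometric mean = √(0.6367 × 0.7000) = 0.6676.
HTMT = 0.6400 / 0.6676 = 0.959.

0.959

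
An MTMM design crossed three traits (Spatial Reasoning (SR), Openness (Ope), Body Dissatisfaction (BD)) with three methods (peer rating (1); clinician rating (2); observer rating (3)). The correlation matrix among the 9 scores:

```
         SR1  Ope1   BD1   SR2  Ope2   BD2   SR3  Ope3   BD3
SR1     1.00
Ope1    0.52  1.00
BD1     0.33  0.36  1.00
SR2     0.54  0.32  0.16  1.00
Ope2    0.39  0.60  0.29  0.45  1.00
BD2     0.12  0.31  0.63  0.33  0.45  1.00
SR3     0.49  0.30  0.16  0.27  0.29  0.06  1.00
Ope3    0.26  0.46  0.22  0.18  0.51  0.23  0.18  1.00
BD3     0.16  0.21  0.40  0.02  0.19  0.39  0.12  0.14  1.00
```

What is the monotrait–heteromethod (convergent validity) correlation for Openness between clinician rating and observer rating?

Same trait (Ope), different methods: r(Ope2, Ope3) = 0.51.

0.51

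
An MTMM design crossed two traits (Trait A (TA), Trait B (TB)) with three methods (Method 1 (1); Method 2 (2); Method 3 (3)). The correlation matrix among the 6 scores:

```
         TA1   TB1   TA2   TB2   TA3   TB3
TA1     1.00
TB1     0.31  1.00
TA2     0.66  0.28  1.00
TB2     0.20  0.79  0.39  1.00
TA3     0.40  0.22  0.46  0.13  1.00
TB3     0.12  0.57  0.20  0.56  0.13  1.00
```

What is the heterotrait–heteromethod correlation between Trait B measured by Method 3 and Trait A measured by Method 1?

Different traits and methods: r(TB3, TA1) = 0.12.

0.12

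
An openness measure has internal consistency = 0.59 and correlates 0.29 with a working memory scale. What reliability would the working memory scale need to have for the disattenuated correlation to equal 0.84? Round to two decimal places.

0.20

r_true = r_obs / √(r_xx · r_yy) ⇒ 0.84 = 0.29 / √(0.59 · r_yy).
√(0.59 · r_yy) = 0.29 / 0.84 = 0.3452; 0.59 · r_yy = 0.1192; r_yy = 0.1192 / 0.59 ≈ 0.20.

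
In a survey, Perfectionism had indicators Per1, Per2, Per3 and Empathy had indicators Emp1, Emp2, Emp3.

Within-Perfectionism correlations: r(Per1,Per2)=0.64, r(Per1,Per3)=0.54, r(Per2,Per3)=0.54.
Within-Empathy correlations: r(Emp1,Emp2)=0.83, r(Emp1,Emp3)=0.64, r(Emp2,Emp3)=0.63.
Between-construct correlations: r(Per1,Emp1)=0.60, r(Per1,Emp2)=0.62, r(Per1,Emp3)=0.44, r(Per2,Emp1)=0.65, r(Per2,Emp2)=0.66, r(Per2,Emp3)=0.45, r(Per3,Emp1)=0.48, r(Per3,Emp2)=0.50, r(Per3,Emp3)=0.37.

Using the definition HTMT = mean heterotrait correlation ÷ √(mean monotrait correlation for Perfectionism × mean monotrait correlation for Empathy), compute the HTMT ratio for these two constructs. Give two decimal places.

0.84

Mean between = 4.77/9 = 0.5300.
Mean within-Per = 1.72/3 = 0.5733; mean within-Emp = 2.10/3 = 0.7000.
Geometric mean = √(0.5733 × 0.7000) = 0.6335.
HTMT = 0.5300 / 0.6335 = 0.84.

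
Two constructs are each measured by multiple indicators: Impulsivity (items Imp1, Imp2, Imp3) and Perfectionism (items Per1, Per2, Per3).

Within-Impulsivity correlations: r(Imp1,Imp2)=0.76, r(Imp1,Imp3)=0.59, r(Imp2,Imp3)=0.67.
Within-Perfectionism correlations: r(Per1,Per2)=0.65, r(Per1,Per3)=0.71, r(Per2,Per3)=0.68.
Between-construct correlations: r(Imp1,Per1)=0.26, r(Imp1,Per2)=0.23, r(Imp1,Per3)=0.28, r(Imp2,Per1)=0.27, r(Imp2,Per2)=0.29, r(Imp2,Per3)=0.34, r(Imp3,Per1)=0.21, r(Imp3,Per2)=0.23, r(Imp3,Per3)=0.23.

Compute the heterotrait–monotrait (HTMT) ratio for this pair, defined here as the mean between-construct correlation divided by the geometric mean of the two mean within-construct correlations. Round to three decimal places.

0.384

Mean between = 2.34/9 = 0.2600.
Mean within-Imp = 2.02/3 = 0.6733; mean within-Per = 2.04/3 = 0.6800.
Geometric mean = √(0.6733 × 0.6800) = 0.6766.
HTMT = 0.2600 / 0.6766 = 0.384.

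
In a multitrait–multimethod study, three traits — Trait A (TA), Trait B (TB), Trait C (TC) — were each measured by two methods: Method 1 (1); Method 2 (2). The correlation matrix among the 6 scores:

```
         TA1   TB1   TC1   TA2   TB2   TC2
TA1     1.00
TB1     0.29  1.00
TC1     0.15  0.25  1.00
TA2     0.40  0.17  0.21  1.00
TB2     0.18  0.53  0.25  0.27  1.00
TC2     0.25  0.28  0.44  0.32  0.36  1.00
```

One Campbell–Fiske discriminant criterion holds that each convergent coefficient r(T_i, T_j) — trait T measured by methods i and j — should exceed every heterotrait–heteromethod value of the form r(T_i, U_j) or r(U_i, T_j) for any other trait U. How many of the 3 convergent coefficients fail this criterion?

Each convergent coefficient versus the relevant comparison correlations:
TA (methods 1·2): 0.40 vs {0.18, 0.17, 0.25, 0.21} → pass.
TB (methods 1·2): 0.53 vs {0.17, 0.18, 0.28, 0.25} → pass.
TC (methods 1·2): 0.44 vs {0.21, 0.25, 0.25, 0.28} → pass.
0 of 3 fail.

0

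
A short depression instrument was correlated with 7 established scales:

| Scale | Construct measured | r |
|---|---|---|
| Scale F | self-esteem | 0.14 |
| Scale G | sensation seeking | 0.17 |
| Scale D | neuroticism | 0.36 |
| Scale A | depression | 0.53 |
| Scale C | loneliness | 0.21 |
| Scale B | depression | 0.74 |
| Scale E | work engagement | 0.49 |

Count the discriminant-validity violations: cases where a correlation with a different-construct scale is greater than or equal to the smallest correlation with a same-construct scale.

Convergent (same construct = depression): Scale A, Scale B.
Smallest convergent = 0.53. Discriminant values: 0.14, 0.17, 0.36, 0.21, 0.49; count ≥ 0.53 → 0.

0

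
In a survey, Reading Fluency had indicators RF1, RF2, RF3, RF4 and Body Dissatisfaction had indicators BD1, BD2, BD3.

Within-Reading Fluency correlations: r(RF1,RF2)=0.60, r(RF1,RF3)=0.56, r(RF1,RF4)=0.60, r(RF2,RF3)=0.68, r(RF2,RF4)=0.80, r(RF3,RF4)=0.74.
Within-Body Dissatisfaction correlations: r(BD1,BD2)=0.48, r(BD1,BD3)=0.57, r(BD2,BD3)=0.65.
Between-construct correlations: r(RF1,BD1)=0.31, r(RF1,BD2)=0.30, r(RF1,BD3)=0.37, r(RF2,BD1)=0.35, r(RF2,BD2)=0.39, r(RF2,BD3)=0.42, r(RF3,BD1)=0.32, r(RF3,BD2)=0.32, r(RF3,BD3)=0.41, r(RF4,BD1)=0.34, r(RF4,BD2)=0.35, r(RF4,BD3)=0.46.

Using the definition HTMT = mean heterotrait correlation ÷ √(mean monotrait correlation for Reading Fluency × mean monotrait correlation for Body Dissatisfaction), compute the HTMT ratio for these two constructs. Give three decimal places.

Between-construct mean = 4.34/12 = 0.3617.
Mean within-RF = 3.98/6 = 0.6633; mean within-BD = 1.70/3 = 0.5667.
Geometric mean = √(0.6633 × 0.5667) = 0.6131.
HTMT = 0.3617 / 0.6131 = 0.590.

0.590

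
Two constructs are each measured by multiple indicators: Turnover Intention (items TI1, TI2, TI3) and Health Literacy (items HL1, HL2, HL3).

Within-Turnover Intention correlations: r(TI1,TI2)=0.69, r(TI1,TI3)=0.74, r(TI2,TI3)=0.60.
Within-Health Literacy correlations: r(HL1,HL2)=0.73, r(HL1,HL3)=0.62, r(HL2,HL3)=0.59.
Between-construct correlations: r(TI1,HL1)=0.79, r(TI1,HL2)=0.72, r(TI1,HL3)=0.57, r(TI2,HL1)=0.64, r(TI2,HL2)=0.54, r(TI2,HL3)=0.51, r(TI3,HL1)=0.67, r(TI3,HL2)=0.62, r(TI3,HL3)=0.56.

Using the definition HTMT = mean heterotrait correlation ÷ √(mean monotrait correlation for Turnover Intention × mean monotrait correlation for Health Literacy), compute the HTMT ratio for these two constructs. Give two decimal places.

Mean heterotrait r = 5.62/9 = 0.6244.
Mean within-TI = 2.03/3 = 0.6767; mean within-HL = 1.94/3 = 0.6467.
Geometric mean = √(0.6767 × 0.6467) = 0.6615.
HTMT = 0.6244 / 0.6615 = 0.94.

0.94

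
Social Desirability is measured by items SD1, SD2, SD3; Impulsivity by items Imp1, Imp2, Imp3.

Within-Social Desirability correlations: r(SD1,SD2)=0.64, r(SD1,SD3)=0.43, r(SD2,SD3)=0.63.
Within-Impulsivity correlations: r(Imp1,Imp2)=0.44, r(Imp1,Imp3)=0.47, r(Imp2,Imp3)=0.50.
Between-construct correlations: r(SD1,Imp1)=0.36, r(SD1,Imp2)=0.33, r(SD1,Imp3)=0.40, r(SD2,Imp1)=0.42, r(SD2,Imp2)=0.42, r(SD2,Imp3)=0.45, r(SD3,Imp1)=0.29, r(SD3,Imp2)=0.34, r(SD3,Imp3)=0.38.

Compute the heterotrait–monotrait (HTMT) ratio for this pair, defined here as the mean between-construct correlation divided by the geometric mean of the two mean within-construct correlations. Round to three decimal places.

Between-construct mean = 3.39/9 = 0.3767.
Mean within-SD = 1.70/3 = 0.5667; mean within-Imp = 1.41/3 = 0.4700.
Geometric mean = √(0.5667 × 0.4700) = 0.5161.
HTMT = 0.3767 / 0.5161 = 0.730.

0.730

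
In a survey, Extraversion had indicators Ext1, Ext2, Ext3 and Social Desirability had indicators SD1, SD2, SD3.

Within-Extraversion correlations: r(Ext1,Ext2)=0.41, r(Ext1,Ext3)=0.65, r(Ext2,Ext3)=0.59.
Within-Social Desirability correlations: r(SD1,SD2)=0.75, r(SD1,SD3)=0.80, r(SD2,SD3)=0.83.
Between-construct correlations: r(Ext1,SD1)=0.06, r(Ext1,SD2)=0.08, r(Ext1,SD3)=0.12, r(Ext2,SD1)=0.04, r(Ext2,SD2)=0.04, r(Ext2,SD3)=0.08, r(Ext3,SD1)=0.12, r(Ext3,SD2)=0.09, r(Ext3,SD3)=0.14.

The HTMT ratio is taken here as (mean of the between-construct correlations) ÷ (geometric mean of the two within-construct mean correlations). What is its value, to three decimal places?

Mean between = 0.77/9 = 0.0856.
Mean within-Ext = 1.65/3 = 0.5500; mean within-SD = 2.38/3 = 0.7933.
Geometric mean = √(0.5500 × 0.7933) = 0.6605.
HTMT = 0.0856 / 0.6605 = 0.130.

0.130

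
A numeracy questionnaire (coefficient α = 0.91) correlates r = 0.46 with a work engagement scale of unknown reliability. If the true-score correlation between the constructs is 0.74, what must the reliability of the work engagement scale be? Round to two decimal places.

r_true = r_obs / √(r_xx · r_yy) ⇒ 0.74 = 0.46 / √(0.91 · r_yy).
√(0.91 · r_yy) = 0.46 / 0.74 = 0.6216; 0.91 · r_yy = 0.3864; r_yy = 0.3864 / 0.91 ≈ 0.42.

0.42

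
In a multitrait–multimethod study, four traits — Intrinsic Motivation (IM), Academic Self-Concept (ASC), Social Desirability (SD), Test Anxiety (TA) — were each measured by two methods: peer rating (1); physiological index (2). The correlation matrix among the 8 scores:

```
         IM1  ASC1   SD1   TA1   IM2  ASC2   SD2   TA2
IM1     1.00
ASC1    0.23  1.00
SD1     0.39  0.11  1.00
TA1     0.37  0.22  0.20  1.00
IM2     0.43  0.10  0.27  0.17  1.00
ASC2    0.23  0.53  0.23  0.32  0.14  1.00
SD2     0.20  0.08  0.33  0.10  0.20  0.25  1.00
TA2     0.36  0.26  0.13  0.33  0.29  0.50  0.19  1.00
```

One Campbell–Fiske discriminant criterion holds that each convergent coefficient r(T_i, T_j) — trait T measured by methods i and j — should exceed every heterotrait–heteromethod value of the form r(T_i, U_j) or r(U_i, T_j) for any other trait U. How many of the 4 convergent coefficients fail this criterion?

Convergent coefficients and their comparison sets:
IM (methods 1·2): 0.43 vs {0.23, 0.10, 0.20, 0.27, 0.36, 0.17} → pass.
ASC (methods 1·2): 0.53 vs {0.10, 0.23, 0.08, 0.23, 0.26, 0.32} → pass.
SD (methods 1·2): 0.33 vs {0.27, 0.20, 0.23, 0.08, 0.13, 0.10} → pass.
TA (methods 1·2): 0.33 vs {0.17, 0.36, 0.32, 0.26, 0.10, 0.13} → fail.
1 of 4 fail.

1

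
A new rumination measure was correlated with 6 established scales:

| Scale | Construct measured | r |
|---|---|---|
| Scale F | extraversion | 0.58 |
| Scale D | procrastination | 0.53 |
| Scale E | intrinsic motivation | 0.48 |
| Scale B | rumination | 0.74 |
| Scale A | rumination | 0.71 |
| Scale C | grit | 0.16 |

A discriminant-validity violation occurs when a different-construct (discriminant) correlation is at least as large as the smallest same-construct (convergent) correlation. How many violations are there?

Convergent (same construct = rumination): Scale B, Scale A.
Smallest convergent = 0.71. Discriminant values: 0.58, 0.53, 0.48, 0.16; count ≥ 0.71 → 0.

0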